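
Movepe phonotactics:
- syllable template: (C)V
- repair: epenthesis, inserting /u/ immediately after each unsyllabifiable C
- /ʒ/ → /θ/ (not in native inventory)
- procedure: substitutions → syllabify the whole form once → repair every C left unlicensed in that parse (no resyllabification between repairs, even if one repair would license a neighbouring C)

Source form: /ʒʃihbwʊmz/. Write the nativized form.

Substitution: /ʒ/ → /θ/, giving /θʃihbwʊmz/.
Syllabifying with onset maximization leaves /θ/, /h/, /b/, /m/, /z/ stranded (no codas are permitted; onsets are limited to one consonant).
Each unlicensed consonant becomes the onset of a new syllable: /θ/ → /θu/, /h/ → /hu/, /b/ → /bu/, /m/ → /mu/, /z/ → /zu/.

θuʃihubuwʊmuzu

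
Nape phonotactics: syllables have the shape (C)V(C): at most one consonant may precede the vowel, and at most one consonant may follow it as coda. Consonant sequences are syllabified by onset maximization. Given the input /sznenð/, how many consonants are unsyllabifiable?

3

Syllabifying with onset maximization leaves /s/, /z/, /ð/ stranded (at most one coda consonant is licensed; onsets are limited to one consonant).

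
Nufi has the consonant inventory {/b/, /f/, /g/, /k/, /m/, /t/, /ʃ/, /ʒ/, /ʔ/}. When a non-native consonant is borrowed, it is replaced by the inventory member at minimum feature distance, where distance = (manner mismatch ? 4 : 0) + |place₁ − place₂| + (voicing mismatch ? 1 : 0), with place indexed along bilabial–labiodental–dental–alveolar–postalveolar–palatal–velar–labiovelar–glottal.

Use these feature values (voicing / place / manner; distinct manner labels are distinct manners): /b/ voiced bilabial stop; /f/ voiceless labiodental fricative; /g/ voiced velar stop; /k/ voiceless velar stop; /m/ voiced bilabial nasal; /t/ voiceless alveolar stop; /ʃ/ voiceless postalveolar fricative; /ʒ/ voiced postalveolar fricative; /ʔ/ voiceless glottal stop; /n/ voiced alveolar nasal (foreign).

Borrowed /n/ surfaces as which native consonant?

/m/ is closest: same manner (nasal), place distance 3 (alveolar→bilabial), same voicing; total 3. Next closest is /t/ at distance 5.

m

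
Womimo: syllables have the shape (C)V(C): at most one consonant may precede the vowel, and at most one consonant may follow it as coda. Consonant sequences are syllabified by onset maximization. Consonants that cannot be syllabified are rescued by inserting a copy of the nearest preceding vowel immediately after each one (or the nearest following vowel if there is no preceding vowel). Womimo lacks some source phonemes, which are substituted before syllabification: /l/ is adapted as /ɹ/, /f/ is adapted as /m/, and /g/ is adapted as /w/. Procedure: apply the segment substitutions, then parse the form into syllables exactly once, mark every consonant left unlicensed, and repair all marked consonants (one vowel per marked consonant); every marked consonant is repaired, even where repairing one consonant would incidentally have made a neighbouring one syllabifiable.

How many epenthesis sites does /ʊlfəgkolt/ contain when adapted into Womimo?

After substitution the input is /ʊɹməwkoɹt/.
The unsyllabifiable consonants are /t/; each receives one epenthetic vowel.

1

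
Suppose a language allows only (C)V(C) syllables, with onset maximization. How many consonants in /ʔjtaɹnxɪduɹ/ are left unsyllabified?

Syllabifying with onset maximization leaves /ʔ/, /j/, /n/ stranded (at most one coda consonant is licensed; onsets are limited to one consonant).

3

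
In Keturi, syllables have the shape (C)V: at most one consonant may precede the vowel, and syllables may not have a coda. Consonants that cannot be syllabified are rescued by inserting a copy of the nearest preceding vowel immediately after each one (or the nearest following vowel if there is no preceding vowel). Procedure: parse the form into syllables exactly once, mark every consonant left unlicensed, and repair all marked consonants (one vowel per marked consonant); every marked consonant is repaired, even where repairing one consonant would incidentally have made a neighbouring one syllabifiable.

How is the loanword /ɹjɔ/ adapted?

ɹɔjɔ

The consonants /ɹ/ cannot be parsed into a legal (C)V syllable (no codas are permitted; onsets are limited to one consonant).
Each unlicensed consonant becomes the onset of a new syllable: /ɹ/ → /ɹɔ/.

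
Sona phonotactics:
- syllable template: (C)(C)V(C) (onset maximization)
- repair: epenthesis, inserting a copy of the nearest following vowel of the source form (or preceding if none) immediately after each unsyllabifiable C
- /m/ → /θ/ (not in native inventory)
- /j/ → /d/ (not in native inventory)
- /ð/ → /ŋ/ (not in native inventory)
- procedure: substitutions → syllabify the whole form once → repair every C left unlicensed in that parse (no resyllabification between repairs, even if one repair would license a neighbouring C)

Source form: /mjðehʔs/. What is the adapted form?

Substitution: /m/ → /θ/, /j/ → /d/, /ð/ → /ŋ/, giving /θdŋehʔs/.
Under (C)(C)V(C), the unsyllabifiable consonants are /θ/, /ʔ/, /s/ (at most one coda consonant is licensed; onsets may contain at most 2 consonants).
Epenthesis after each stranded consonant: /θ/ → /θe/, /ʔ/ → /ʔe/, /s/ → /se/.

θedŋehʔese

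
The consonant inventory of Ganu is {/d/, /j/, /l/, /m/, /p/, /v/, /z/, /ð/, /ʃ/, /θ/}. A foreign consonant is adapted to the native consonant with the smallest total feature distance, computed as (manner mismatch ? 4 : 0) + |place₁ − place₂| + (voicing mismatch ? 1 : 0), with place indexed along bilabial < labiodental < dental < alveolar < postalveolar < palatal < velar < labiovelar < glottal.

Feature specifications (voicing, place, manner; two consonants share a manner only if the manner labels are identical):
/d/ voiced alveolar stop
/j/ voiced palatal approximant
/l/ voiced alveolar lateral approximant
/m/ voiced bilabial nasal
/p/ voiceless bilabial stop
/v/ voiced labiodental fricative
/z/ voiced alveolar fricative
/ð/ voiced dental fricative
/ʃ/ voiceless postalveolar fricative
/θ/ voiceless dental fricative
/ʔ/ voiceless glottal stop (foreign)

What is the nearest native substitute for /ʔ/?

/d/ is closest: same manner (stop), place distance 5 (glottal→alveolar), voicing differs (+1); total 6. Next closest is /j/ at distance 8.

d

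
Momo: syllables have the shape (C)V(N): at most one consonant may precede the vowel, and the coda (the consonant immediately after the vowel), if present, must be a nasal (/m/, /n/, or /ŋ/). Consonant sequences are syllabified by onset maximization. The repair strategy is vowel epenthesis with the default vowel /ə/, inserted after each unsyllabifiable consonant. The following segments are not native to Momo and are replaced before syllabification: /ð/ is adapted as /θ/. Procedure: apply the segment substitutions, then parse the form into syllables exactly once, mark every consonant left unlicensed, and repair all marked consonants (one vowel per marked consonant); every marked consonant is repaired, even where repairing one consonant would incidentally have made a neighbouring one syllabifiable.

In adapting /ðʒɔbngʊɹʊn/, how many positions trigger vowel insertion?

3

After substitution the input is /θʒɔbngʊɹʊn/.
The unsyllabifiable consonants are /θ/, /b/, /n/; each receives one epenthetic vowel.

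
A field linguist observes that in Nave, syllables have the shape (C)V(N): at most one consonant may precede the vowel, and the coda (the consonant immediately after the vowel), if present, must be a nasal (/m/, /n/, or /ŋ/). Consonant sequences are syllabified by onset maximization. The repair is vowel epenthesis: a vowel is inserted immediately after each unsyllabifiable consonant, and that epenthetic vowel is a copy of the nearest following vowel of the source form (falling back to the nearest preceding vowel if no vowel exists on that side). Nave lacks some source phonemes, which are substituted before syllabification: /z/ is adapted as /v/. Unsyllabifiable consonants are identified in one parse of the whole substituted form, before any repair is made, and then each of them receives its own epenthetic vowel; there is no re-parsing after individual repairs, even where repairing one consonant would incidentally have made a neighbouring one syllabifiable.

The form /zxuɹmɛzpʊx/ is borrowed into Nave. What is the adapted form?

vuxuɹɛmɛvʊpʊxʊ

Substitution: /z/ → /v/, giving /vxuɹmɛvpʊx/.
Under (C)V(N), the unsyllabifiable consonants are /v/, /ɹ/, /v/, /x/ (only a nasal (/m/, /n/, or /ŋ/) is licensed in coda position; onsets are limited to one consonant).
Inserting the epenthetic vowel yields /v/ → /vu/, /ɹ/ → /ɹɛ/, /v/ → /vʊ/, /x/ → /xʊ/.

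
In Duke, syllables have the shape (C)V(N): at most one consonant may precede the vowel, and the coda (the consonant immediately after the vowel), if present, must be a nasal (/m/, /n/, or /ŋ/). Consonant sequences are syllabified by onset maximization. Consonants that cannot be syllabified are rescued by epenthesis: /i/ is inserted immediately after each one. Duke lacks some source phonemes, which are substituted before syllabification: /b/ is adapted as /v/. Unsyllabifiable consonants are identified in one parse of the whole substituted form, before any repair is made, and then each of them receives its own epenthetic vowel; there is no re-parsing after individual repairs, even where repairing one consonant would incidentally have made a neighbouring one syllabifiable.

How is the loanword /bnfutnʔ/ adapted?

vinifutiniʔi

Substitution: /b/ → /v/, giving /vnfutnʔ/.
Syllabifying with onset maximization leaves /v/, /n/, /t/, /n/, /ʔ/ stranded (only a nasal (/m/, /n/, or /ŋ/) is licensed in coda position; onsets are limited to one consonant).
Inserting the epenthetic vowel yields /v/ → /vi/, /n/ → /ni/, /t/ → /ti/, /n/ → /ni/, /ʔ/ → /ʔi/.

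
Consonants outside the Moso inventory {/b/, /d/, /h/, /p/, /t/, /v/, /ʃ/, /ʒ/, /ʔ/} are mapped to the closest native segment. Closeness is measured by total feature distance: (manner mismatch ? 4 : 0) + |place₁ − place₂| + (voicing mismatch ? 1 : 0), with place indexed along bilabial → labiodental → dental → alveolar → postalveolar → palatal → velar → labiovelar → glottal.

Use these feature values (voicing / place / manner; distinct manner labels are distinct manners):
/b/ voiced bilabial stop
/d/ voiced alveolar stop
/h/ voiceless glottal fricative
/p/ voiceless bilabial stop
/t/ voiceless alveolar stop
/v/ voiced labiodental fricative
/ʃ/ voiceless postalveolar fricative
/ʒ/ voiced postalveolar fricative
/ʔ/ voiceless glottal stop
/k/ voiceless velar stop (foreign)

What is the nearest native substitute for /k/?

/ʔ/ is closest: same manner (stop), place distance 2 (velar→glottal), same voicing; total 2. Next closest is /t/ at distance 3.

ʔ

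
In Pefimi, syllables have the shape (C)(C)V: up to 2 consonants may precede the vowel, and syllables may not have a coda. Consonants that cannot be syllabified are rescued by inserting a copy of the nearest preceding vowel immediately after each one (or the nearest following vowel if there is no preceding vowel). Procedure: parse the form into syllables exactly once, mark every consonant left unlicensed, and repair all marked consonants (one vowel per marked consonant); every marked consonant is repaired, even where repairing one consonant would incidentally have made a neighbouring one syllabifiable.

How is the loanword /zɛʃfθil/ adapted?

zɛʃɛfθili

The consonants /ʃ/, /l/ cannot be parsed into a legal (C)(C)V syllable (no codas are permitted; onsets may contain at most 2 consonants).
Each unlicensed consonant becomes the onset of a new syllable: /ʃ/ → /ʃɛ/, /l/ → /li/.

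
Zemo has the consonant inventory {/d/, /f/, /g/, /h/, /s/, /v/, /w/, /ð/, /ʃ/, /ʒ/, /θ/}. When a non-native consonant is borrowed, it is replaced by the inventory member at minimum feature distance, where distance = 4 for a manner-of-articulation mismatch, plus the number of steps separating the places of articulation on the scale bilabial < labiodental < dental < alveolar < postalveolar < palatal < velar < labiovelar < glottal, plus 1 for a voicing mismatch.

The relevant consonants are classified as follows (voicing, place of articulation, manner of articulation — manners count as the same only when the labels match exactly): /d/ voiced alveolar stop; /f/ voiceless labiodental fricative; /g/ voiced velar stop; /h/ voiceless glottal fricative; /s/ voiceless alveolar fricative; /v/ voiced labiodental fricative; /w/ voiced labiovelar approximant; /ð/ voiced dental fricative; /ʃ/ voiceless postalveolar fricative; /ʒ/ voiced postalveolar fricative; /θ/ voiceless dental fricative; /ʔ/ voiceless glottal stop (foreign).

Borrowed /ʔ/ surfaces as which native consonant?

/g/ is closest: same manner (stop), place distance 2 (glottal→velar), voicing differs (+1); total 3. Next closest is /h/ at distance 4.

g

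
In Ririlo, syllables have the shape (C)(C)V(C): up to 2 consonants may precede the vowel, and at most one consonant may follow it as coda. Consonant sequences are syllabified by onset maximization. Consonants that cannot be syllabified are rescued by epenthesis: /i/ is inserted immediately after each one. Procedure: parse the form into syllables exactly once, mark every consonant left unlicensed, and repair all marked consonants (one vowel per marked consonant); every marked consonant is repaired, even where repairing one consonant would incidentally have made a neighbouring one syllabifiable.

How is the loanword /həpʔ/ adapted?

həpʔi

Under (C)(C)V(C), the unsyllabifiable consonants are /ʔ/ (at most one coda consonant is licensed; onsets may contain at most 2 consonants).
Each unlicensed consonant becomes the onset of a new syllable: /ʔ/ → /ʔi/.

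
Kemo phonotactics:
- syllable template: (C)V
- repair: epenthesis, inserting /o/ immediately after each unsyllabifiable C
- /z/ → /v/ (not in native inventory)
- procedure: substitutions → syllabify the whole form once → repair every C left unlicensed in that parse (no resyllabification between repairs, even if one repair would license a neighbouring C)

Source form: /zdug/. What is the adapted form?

Substitution: /z/ → /v/, giving /vdug/.
The consonants /v/, /g/ cannot be parsed into a legal (C)V syllable (no codas are permitted; onsets are limited to one consonant).
Each unlicensed consonant becomes the onset of a new syllable: /v/ → /vo/, /g/ → /go/.

vodugo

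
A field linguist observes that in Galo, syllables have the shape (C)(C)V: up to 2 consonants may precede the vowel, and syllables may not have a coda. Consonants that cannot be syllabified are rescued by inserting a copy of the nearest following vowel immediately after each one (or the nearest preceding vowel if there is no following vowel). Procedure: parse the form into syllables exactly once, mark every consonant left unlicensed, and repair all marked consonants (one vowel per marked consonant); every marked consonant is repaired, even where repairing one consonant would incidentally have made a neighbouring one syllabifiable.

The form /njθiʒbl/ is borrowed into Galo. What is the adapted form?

nijθiʒibili

Under (C)(C)V, the unsyllabifiable consonants are /n/, /ʒ/, /b/, /l/ (no codas are permitted; onsets may contain at most 2 consonants).
Inserting the epenthetic vowel yields /n/ → /ni/, /ʒ/ → /ʒi/, /b/ → /bi/, /l/ → /li/.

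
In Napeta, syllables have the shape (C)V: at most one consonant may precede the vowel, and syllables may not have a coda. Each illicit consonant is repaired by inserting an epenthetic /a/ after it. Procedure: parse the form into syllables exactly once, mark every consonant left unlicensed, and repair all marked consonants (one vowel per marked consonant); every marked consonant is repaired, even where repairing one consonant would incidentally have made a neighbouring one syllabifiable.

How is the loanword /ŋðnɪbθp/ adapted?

Syllabifying with onset maximization leaves /ŋ/, /ð/, /b/, /θ/, /p/ stranded (no codas are permitted; onsets are limited to one consonant).
Epenthesis after each stranded consonant: /ŋ/ → /ŋa/, /ð/ → /ða/, /b/ → /ba/, /θ/ → /θa/, /p/ → /pa/.

ŋaðanɪbaθapa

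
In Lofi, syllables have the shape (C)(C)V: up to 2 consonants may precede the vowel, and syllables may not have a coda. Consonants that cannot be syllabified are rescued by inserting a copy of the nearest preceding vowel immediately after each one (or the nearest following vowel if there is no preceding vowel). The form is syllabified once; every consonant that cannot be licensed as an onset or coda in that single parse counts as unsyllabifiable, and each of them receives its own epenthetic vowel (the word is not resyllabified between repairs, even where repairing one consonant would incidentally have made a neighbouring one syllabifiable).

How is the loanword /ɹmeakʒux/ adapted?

ɹmeakʒuxu

Under (C)(C)V, the unsyllabifiable consonants are /x/ (no codas are permitted; onsets may contain at most 2 consonants).
Epenthesis after each stranded consonant: /x/ → /xu/.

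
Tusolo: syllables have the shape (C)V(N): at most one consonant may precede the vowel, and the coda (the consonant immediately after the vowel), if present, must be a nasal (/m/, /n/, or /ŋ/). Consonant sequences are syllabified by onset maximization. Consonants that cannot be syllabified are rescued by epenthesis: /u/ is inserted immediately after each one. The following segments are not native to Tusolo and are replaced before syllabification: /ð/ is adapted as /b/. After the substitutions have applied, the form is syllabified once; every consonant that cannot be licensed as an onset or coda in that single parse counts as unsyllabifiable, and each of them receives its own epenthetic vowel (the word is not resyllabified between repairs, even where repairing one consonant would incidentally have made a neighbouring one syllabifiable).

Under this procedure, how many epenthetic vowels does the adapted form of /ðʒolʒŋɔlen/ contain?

After substitution the input is /bʒolʒŋɔlen/.
The unsyllabifiable consonants are /b/, /l/, /ʒ/; each receives one epenthetic vowel.

3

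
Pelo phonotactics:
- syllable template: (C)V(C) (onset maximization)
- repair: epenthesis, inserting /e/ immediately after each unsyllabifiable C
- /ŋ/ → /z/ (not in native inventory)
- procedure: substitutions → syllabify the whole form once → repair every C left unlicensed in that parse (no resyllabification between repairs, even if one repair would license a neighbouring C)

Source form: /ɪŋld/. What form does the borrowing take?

Substitution: /ŋ/ → /z/, giving /ɪzld/.
The consonants /l/, /d/ cannot be parsed into a legal (C)V(C) syllable (at most one coda consonant is licensed; onsets are limited to one consonant).
Each unlicensed consonant becomes the onset of a new syllable: /l/ → /le/, /d/ → /de/.

ɪzlede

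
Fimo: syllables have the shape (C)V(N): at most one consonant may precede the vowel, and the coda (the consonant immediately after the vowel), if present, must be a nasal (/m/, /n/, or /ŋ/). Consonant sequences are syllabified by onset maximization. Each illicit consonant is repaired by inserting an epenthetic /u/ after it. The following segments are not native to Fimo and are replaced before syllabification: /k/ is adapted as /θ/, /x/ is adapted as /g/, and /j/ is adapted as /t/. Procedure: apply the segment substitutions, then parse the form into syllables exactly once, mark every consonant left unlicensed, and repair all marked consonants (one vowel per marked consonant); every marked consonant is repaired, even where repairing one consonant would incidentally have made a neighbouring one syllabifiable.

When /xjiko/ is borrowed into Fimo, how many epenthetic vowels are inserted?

1

After substitution the input is /gtiθo/.
The unsyllabifiable consonants are /g/; each receives one epenthetic vowel.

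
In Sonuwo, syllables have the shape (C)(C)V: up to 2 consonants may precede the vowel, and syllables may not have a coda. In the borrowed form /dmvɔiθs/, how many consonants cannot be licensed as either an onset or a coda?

Syllabifying with onset maximization leaves /d/, /θ/, /s/ stranded (no codas are permitted; onsets may contain at most 2 consonants).

3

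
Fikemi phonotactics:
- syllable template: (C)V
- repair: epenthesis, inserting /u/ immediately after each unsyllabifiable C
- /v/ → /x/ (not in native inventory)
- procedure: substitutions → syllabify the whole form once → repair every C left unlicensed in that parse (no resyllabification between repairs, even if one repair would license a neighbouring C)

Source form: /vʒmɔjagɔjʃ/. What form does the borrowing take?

xuʒumɔjagɔjuʃu

Substitution: /v/ → /x/, giving /xʒmɔjagɔjʃ/.
Under (C)V, the unsyllabifiable consonants are /x/, /ʒ/, /j/, /ʃ/ (no codas are permitted; onsets are limited to one consonant).
Epenthesis after each stranded consonant: /x/ → /xu/, /ʒ/ → /ʒu/, /j/ → /ju/, /ʃ/ → /ʃu/.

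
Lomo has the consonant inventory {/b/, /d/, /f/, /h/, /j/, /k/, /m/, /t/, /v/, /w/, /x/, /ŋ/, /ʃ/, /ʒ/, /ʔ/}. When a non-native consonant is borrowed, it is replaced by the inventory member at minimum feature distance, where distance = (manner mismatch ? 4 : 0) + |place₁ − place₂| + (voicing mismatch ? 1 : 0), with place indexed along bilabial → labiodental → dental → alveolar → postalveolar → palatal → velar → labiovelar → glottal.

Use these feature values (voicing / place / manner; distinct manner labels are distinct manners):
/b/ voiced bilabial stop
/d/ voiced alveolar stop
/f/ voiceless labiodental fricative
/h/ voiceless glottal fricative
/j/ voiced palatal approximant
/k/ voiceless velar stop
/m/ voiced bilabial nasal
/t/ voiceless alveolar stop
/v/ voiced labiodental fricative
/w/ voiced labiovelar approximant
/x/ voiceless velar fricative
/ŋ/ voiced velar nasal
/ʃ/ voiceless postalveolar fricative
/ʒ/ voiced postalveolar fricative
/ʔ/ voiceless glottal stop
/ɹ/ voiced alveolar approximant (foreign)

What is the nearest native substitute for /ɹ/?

j

/j/ is closest: same manner (approximant), place distance 2 (alveolar→palatal), same voicing; total 2. Next closest is /d/ at distance 4.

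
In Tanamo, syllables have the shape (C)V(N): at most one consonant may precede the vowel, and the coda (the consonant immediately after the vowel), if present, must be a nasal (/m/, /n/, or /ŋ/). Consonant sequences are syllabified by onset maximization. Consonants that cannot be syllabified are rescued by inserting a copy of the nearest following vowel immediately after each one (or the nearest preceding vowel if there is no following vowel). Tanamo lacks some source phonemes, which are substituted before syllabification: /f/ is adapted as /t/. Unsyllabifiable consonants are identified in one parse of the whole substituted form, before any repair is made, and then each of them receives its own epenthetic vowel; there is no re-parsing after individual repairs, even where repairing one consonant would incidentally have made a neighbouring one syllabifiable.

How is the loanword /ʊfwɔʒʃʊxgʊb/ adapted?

ʊtɔwɔʒʊʃʊxʊgʊbʊ

Substitution: /f/ → /t/, giving /ʊtwɔʒʃʊxgʊb/.
Syllabifying with onset maximization leaves /t/, /ʒ/, /x/, /b/ stranded (only a nasal (/m/, /n/, or /ŋ/) is licensed in coda position; onsets are limited to one consonant).
Each unlicensed consonant becomes the onset of a new syllable: /t/ → /tɔ/, /ʒ/ → /ʒʊ/, /x/ → /xʊ/, /b/ → /bʊ/.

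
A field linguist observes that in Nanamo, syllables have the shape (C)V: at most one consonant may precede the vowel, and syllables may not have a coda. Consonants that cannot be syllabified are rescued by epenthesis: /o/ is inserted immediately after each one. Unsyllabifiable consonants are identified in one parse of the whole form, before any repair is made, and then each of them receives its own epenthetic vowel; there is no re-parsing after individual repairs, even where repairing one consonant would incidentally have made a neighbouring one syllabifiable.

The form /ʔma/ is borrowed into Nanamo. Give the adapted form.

Syllabifying with onset maximization leaves /ʔ/ stranded (no codas are permitted; onsets are limited to one consonant).
Epenthesis after each stranded consonant: /ʔ/ → /ʔo/.

ʔoma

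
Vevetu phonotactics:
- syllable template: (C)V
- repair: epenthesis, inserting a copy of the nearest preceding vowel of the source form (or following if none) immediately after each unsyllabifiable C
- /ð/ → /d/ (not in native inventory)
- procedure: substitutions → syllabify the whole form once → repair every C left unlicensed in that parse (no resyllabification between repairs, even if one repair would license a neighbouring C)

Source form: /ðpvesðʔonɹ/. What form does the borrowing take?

depevesedeʔonoɹo

Substitution: /ð/ → /d/, giving /dpvesdʔonɹ/.
Syllabifying with onset maximization leaves /d/, /p/, /s/, /d/, /n/, /ɹ/ stranded (no codas are permitted; onsets are limited to one consonant).
Epenthesis after each stranded consonant: /d/ → /de/, /p/ → /pe/, /s/ → /se/, /d/ → /de/, /n/ → /no/, /ɹ/ → /ɹo/.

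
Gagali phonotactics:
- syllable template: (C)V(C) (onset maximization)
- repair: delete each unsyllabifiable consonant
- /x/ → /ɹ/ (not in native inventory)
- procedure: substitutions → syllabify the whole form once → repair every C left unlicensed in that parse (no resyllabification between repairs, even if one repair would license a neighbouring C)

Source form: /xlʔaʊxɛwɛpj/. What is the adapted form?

Substitution: /x/ → /ɹ/, giving /ɹlʔaʊɹɛwɛpj/.
Under (C)V(C), the unsyllabifiable consonants are /ɹ/, /l/, /j/ (at most one coda consonant is licensed; onsets are limited to one consonant).
Each unlicensed consonant is deleted: /ɹ/, /l/, /j/.

ʔaʊɹɛwɛp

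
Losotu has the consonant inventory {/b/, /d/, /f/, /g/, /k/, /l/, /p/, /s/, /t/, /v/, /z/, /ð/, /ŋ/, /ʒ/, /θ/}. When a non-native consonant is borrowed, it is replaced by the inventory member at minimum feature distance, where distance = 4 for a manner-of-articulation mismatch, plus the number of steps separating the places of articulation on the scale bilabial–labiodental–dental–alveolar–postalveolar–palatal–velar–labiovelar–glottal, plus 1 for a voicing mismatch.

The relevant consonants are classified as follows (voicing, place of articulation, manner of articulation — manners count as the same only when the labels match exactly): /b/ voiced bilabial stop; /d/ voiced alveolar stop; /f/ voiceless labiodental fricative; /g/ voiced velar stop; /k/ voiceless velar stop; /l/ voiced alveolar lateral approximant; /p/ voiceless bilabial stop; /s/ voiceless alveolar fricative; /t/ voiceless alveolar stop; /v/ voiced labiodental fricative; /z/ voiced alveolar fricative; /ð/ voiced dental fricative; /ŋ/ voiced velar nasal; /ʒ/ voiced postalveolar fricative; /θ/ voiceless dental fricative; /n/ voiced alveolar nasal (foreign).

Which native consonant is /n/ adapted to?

/ŋ/ is closest: same manner (nasal), place distance 3 (alveolar→velar), same voicing; total 3. Next closest is /d/ at distance 4.

ŋ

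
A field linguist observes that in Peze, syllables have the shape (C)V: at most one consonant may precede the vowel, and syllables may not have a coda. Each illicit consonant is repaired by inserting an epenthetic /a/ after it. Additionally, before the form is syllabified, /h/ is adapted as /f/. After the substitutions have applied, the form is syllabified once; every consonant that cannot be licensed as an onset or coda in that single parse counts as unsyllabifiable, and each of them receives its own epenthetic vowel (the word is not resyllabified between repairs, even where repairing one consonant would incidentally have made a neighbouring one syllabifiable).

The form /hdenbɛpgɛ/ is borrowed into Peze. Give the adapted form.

fadenabɛpagɛ

Substitution: /h/ → /f/, giving /fdenbɛpgɛ/.
Under (C)V, the unsyllabifiable consonants are /f/, /n/, /p/ (no codas are permitted; onsets are limited to one consonant).
Each unlicensed consonant becomes the onset of a new syllable: /f/ → /fa/, /n/ → /na/, /p/ → /pa/.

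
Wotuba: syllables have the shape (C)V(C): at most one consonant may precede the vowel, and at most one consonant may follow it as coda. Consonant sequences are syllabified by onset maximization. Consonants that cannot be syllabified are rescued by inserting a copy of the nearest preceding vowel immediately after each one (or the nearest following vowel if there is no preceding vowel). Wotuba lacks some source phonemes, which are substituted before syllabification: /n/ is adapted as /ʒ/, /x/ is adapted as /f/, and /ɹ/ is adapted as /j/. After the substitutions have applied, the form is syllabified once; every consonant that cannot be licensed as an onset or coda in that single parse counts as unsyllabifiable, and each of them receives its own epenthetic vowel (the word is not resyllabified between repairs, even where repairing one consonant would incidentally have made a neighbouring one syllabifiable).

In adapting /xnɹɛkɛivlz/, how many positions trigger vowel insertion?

After substitution the input is /fʒjɛkɛivlz/.
The unsyllabifiable consonants are /f/, /ʒ/, /l/, /z/; each receives one epenthetic vowel.

4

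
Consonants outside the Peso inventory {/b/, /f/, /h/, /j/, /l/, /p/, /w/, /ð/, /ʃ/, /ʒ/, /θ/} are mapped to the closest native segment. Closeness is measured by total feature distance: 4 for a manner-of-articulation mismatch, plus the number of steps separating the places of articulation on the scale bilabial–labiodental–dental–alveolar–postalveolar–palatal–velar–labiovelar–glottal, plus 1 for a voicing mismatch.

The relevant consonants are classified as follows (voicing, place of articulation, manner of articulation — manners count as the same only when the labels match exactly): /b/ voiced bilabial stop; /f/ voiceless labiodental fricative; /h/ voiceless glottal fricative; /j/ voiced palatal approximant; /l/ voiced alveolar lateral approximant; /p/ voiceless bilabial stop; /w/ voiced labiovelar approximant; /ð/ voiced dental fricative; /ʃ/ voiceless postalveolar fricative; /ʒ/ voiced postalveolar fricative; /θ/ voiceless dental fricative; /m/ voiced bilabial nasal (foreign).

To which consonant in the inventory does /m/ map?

b

/b/ is closest: manner differs (nasal→stop, +4), place distance 0 (bilabial→bilabial), same voicing; total 4. Next closest is /p/ at distance 5.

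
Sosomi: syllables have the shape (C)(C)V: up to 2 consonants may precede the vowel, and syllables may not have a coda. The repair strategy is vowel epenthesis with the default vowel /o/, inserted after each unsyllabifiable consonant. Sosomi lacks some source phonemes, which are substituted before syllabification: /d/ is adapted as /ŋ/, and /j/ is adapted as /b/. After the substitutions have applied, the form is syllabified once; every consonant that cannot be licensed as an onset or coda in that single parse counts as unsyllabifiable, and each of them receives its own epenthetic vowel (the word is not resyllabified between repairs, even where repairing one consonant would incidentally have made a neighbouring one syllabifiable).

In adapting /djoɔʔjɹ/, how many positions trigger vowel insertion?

3

After substitution the input is /ŋboɔʔbɹ/.
The unsyllabifiable consonants are /ʔ/, /b/, /ɹ/; each receives one epenthetic vowel.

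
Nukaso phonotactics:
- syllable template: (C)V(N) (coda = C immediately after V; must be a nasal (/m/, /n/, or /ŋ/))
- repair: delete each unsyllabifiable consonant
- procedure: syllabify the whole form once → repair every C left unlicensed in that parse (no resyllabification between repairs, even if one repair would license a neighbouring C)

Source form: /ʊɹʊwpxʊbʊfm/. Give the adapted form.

The consonants /w/, /p/, /f/, /m/ cannot be parsed into a legal (C)V(N) syllable (only a nasal (/m/, /n/, or /ŋ/) is licensed in coda position; onsets are limited to one consonant).
Deleting the stranded consonants removes /w/, /p/, /f/, /m/.

ʊɹʊxʊbʊ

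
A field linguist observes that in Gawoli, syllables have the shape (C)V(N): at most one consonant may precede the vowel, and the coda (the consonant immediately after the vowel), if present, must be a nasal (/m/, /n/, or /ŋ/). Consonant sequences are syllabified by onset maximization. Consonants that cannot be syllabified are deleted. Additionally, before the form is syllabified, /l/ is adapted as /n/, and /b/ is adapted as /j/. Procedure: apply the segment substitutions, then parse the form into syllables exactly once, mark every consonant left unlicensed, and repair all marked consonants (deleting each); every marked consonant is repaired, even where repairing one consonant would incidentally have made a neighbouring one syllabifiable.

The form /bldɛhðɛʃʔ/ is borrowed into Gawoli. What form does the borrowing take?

Substitution: /b/ → /j/, /l/ → /n/, giving /jndɛhðɛʃʔ/.
Under (C)V(N), the unsyllabifiable consonants are /j/, /n/, /h/, /ʃ/, /ʔ/ (only a nasal (/m/, /n/, or /ŋ/) is licensed in coda position; onsets are limited to one consonant).
Deleting the stranded consonants removes /j/, /n/, /h/, /ʃ/, /ʔ/.

dɛðɛ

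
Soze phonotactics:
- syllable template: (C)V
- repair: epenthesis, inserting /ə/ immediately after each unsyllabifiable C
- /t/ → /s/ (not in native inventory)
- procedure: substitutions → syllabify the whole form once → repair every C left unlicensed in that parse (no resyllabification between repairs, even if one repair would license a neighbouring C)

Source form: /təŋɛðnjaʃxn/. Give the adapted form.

səŋɛðənəjaʃəxənə

Substitution: /t/ → /s/, giving /səŋɛðnjaʃxn/.
Syllabifying with onset maximization leaves /ð/, /n/, /ʃ/, /x/, /n/ stranded (no codas are permitted; onsets are limited to one consonant).
Each unlicensed consonant becomes the onset of a new syllable: /ð/ → /ðə/, /n/ → /nə/, /ʃ/ → /ʃə/, /x/ → /xə/, /n/ → /nə/.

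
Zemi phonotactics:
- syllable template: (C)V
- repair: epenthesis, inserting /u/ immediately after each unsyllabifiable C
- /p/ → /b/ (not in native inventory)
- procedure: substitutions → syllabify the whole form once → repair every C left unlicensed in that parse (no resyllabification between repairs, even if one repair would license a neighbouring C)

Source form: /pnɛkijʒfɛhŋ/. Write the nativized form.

Substitution: /p/ → /b/, giving /bnɛkijʒfɛhŋ/.
The consonants /b/, /j/, /ʒ/, /h/, /ŋ/ cannot be parsed into a legal (C)V syllable (no codas are permitted; onsets are limited to one consonant).
Each unlicensed consonant becomes the onset of a new syllable: /b/ → /bu/, /j/ → /ju/, /ʒ/ → /ʒu/, /h/ → /hu/, /ŋ/ → /ŋu/.

bunɛkijuʒufɛhuŋu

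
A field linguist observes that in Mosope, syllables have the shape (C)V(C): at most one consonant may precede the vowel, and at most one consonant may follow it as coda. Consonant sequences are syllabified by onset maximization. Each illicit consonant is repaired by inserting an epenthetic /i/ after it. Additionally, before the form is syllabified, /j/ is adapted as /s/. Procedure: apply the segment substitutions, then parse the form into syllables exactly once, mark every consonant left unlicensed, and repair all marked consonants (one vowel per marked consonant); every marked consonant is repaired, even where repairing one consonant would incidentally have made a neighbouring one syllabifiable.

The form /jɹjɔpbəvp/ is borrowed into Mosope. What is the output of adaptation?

siɹisɔpbəvpi

Substitution: /j/ → /s/, giving /sɹsɔpbəvp/.
The consonants /s/, /ɹ/, /p/ cannot be parsed into a legal (C)V(C) syllable (at most one coda consonant is licensed; onsets are limited to one consonant).
Each unlicensed consonant becomes the onset of a new syllable: /s/ → /si/, /ɹ/ → /ɹi/, /p/ → /pi/.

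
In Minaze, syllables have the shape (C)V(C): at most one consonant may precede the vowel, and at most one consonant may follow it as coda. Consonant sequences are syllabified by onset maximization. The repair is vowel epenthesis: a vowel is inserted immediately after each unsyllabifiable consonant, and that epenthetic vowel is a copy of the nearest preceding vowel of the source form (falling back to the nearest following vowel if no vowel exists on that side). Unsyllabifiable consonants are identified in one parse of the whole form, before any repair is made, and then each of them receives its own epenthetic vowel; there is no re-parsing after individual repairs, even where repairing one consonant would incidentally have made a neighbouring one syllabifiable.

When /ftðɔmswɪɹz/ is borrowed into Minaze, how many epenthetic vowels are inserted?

4

The unsyllabifiable consonants are /f/, /t/, /s/, /z/; each receives one epenthetic vowel.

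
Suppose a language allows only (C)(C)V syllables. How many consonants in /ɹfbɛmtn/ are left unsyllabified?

Under (C)(C)V, the unsyllabifiable consonants are /ɹ/, /m/, /t/, /n/ (no codas are permitted; onsets may contain at most 2 consonants).

4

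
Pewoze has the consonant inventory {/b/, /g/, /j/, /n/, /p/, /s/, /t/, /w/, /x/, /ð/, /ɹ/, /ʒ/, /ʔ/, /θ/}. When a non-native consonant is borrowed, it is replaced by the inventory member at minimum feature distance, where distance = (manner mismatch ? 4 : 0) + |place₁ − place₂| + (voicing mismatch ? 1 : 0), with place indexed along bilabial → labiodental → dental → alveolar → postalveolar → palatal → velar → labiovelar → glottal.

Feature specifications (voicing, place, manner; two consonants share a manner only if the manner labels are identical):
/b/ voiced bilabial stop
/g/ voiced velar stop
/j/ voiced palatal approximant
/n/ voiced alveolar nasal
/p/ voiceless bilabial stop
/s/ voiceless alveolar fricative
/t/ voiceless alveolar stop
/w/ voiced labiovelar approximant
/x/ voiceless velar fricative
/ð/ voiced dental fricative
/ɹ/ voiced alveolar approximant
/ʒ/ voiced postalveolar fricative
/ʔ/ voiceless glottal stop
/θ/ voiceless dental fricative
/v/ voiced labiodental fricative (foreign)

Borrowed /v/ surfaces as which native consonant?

/ð/ is closest: same manner (fricative), place distance 1 (labiodental→dental), same voicing; total 1. Next closest is /θ/ at distance 2.

ð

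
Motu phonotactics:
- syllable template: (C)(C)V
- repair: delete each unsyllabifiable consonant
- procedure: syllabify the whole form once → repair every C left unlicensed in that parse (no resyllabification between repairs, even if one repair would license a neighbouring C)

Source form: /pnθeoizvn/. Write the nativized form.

The consonants /p/, /z/, /v/, /n/ cannot be parsed into a legal (C)(C)V syllable (no codas are permitted; onsets may contain at most 2 consonants).
Deletion applies to /p/, /z/, /v/, /n/.

nθeoi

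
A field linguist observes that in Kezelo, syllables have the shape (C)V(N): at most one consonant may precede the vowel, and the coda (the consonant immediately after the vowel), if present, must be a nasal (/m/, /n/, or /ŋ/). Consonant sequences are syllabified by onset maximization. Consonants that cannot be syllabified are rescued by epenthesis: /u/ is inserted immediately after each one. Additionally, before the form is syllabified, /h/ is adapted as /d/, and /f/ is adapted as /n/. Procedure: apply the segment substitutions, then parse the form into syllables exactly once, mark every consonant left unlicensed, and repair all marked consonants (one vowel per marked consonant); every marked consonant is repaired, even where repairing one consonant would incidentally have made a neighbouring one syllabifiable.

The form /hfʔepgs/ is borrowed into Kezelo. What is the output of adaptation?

Substitution: /h/ → /d/, /f/ → /n/, giving /dnʔepgs/.
Under (C)V(N), the unsyllabifiable consonants are /d/, /n/, /p/, /g/, /s/ (only a nasal (/m/, /n/, or /ŋ/) is licensed in coda position; onsets are limited to one consonant).
Each unlicensed consonant becomes the onset of a new syllable: /d/ → /du/, /n/ → /nu/, /p/ → /pu/, /g/ → /gu/, /s/ → /su/.

dunuʔepugusu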